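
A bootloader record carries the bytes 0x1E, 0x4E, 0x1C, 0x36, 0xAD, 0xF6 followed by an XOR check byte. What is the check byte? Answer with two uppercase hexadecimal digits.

21

XOR the bytes together:
  start with 0x1E
  0x1E ⊕ 0x4E = 0x50
  0x50 ⊕ 0x1C = 0x4C
  0x4C ⊕ 0x36 = 0x7A
  0x7A ⊕ 0xAD = 0xD7
  0xD7 ⊕ 0xF6 = 0x21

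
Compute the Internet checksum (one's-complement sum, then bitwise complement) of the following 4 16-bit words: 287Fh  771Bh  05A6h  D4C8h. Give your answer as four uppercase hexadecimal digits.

85F6

One's-complement addition (fold any carry out of bit 15 back into bit 0):
  0x287F + 0x771B = 0x09F9A
  0x9F9A + 0x05A6 = 0x0A540
  0xA540 + 0xD4C8 = 0x17A08 → wrap carry → 0x7A09
One's-complement sum = 0x7A09.
Checksum = ~0x7A09 & 0xFFFF = 0x85F6.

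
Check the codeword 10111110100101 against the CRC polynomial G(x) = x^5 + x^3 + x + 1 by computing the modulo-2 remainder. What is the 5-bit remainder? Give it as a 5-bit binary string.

11010

Modulo-2 division of 10111110100101 by 101011:
  pos 0: 101111 XOR 101011 = 000100
  pos 3: 100101 XOR 101011 = 001110
  pos 5: 111000 XOR 101011 = 010011
  pos 6: 100111 XOR 101011 = 001100
  pos 8: 110001 XOR 101011 = 011010
Remainder = 11010 (nonzero — an error is detected).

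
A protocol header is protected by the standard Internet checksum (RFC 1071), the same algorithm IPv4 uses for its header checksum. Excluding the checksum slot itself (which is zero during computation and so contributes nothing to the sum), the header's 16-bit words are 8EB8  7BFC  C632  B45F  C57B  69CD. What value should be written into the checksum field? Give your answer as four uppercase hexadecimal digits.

One's-complement addition (fold any carry out of bit 15 back into bit 0):
  0x8EB8 + 0x7BFC = 0x10AB4 → wrap carry → 0x0AB5
  0x0AB5 + 0xC632 = 0x0D0E7
  0xD0E7 + 0xB45F = 0x18546 → wrap carry → 0x8547
  0x8547 + 0xC57B = 0x14AC2 → wrap carry → 0x4AC3
  0x4AC3 + 0x69CD = 0x0B490
One's-complement sum = 0xB490.
Checksum = ~0xB490 & 0xFFFF = 0x4B6F.

4B6F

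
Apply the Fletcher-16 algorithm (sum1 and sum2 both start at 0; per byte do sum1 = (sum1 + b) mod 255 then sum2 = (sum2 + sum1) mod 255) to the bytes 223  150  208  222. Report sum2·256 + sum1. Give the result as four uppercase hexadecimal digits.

C326

Running sums (mod 255):
  after byte 0 (223): sum1=223, sum2=223
  after byte 1 (150): sum1=118, sum2=86
  after byte 2 (208): sum1=71, sum2=157
  after byte 3 (222): sum1=38, sum2=195
Checksum = sum2·256 + sum1 = 195·256 + 38 = 49958 = 0xC326.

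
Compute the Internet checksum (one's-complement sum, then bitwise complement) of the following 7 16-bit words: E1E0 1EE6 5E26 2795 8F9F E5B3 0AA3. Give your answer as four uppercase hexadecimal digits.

One's-complement addition (fold any carry out of bit 15 back into bit 0):
  0xE1E0 + 0x1EE6 = 0x100C6 → wrap carry → 0x00C7
  0x00C7 + 0x5E26 = 0x05EED
  0x5EED + 0x2795 = 0x08682
  0x8682 + 0x8F9F = 0x11621 → wrap carry → 0x1622
  0x1622 + 0xE5B3 = 0x0FBD5
  0xFBD5 + 0x0AA3 = 0x10678 → wrap carry → 0x0679
One's-complement sum = 0x0679.
Checksum = ~0x0679 & 0xFFFF = 0xF986.

F986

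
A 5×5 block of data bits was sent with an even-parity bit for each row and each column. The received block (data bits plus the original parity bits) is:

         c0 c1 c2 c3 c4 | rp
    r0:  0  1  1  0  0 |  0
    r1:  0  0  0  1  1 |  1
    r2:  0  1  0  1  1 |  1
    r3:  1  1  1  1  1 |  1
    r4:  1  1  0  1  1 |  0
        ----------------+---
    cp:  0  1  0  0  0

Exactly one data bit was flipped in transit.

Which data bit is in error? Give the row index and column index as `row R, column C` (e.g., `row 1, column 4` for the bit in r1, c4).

Recompute each row's even parity and compare to rp:
  r0: data parity 0, sent rp 0 → ok
  r1: data parity 0, sent rp 1 → mismatch
  r2: data parity 1, sent rp 1 → ok
  r3: data parity 1, sent rp 1 → ok
  r4: data parity 0, sent rp 0 → ok
Recompute each column's even parity and compare to cp:
  c0: data parity 0, sent cp 0 → ok
  c1: data parity 0, sent cp 1 → mismatch
  c2: data parity 0, sent cp 0 → ok
  c3: data parity 0, sent cp 0 → ok
  c4: data parity 0, sent cp 0 → ok
Exactly one row (r1) and one column (c1) fail → the flipped bit is at their intersection.

row 1, column 1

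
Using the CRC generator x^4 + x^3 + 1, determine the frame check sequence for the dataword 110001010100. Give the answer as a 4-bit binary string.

Append 4 zeros: 1100010101000000. Divide by 11001 (XOR where the leading bit is 1):
  pos 0: 11000 XOR 11001 = 00001
  pos 4: 11010 XOR 11001 = 00011
  pos 7: 11100 XOR 11001 = 00101
  pos 9: 10100 XOR 11001 = 01101
  pos 10: 11010 XOR 11001 = 00011
Remainder (last 4 bits) = 0110. This is the CRC / FCS.

0110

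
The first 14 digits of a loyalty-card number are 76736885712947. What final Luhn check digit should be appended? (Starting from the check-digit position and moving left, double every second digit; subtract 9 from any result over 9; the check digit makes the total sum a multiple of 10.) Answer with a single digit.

Partial digits right→left: 7 4 9 2 1 7 5 8 8 6 3 7 6 7
Double every second digit counting from the check-digit position (so the 1st, 3rd, 5th, ... of the partial from the right).
  doubled (with −9 where >9): 5 9 2 1 7 6 3 → sum 33
  kept as-is: 4 2 7 8 6 7 7 → sum 41
Total = 33 + 41 = 74.
Check digit = (10 − (74 mod 10)) mod 10 = 6.

6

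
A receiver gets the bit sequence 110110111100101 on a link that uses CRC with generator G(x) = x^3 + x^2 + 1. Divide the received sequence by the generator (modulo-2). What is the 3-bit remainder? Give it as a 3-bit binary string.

Modulo-2 division of 110110111100101 by 1101:
  pos 0: 1101 XOR 1101 = 0000
  pos 4: 1011 XOR 1101 = 0110
  pos 5: 1101 XOR 1101 = 0000
  pos 9: 1001 XOR 1101 = 0100
  pos 10: 1000 XOR 1101 = 0101
  pos 11: 1011 XOR 1101 = 0110
Remainder = 110 (nonzero — an error is detected).

110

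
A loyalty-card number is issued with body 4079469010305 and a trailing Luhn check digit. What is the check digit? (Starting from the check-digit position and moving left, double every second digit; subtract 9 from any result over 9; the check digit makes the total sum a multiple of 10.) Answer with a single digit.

Partial digits right→left: 5 0 3 0 1 0 9 6 4 9 7 0 4
Double every second digit counting from the check-digit position (so the 1st, 3rd, 5th, ... of the partial from the right).
  doubled (with −9 where >9): 1 6 2 9 8 5 8 → sum 39
  kept as-is: 0 0 0 6 9 0 → sum 15
Total = 39 + 15 = 54.
Check digit = (10 − (54 mod 10)) mod 10 = 6.

6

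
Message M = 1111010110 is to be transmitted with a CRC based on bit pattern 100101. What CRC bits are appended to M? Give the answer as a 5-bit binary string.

Append 5 zeros: 111101011000000. Divide by 100101 (XOR where the leading bit is 1):
  pos 0: 111101 XOR 100101 = 011000
  pos 1: 110000 XOR 100101 = 010101
  pos 2: 101011 XOR 100101 = 001110
  pos 4: 111010 XOR 100101 = 011111
  pos 5: 111110 XOR 100101 = 011011
  pos 6: 110110 XOR 100101 = 010011
  pos 7: 100110 XOR 100101 = 000011
Remainder (last 5 bits) = 01100. This is the CRC / FCS.

01100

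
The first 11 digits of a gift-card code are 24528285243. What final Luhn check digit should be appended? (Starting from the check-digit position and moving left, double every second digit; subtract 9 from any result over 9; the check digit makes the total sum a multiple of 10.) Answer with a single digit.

4

Partial digits right→left: 3 4 2 5 8 2 8 2 5 4 2
Double every second digit counting from the check-digit position (so the 1st, 3rd, 5th, ... of the partial from the right).
  doubled (with −9 where >9): 6 4 7 7 1 4 → sum 29
  kept as-is: 4 5 2 2 4 → sum 17
Total = 29 + 17 = 46.
Check digit = (10 − (46 mod 10)) mod 10 = 4.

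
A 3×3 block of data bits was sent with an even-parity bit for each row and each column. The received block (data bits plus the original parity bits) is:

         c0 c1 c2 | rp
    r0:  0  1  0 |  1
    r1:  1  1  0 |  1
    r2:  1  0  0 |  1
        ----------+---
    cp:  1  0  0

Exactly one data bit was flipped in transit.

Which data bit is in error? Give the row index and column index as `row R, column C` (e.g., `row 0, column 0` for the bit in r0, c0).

row 1, column 0

Recompute each row's even parity and compare to rp:
  r0: data parity 1, sent rp 1 → ok
  r1: data parity 0, sent rp 1 → mismatch
  r2: data parity 1, sent rp 1 → ok
Recompute each column's even parity and compare to cp:
  c0: data parity 0, sent cp 1 → mismatch
  c1: data parity 0, sent cp 0 → ok
  c2: data parity 0, sent cp 0 → ok
Exactly one row (r1) and one column (c0) fail → the flipped bit is at their intersection.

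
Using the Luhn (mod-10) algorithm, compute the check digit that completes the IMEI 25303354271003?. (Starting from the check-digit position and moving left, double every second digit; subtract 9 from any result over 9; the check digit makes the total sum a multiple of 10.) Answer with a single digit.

Partial digits right→left: 3 0 0 1 7 2 4 5 3 3 0 3 5 2
Double every second digit counting from the check-digit position (so the 1st, 3rd, 5th, ... of the partial from the right).
  doubled (with −9 where >9): 6 0 5 8 6 0 1 → sum 26
  kept as-is: 0 1 2 5 3 3 2 → sum 16
Total = 26 + 16 = 42.
Check digit = (10 − (42 mod 10)) mod 10 = 8.

8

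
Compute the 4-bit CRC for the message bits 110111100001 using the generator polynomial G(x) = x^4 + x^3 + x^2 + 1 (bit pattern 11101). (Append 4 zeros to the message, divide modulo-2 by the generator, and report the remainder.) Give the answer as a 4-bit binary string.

1000

Append 4 zeros: 1101111000010000. Divide by 11101 (XOR where the leading bit is 1):
  pos 0: 11011 XOR 11101 = 00110
  pos 2: 11011 XOR 11101 = 00110
  pos 4: 11000 XOR 11101 = 00101
  pos 6: 10100 XOR 11101 = 01001
  pos 7: 10011 XOR 11101 = 01110
  pos 8: 11100 XOR 11101 = 00001
Remainder (last 4 bits) = 1000. This is the CRC / FCS.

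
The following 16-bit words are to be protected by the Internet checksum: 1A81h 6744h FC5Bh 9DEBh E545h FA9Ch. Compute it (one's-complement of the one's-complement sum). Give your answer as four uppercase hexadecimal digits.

One's-complement addition (fold any carry out of bit 15 back into bit 0):
  0x1A81 + 0x6744 = 0x081C5
  0x81C5 + 0xFC5B = 0x17E20 → wrap carry → 0x7E21
  0x7E21 + 0x9DEB = 0x11C0C → wrap carry → 0x1C0D
  0x1C0D + 0xE545 = 0x10152 → wrap carry → 0x0153
  0x0153 + 0xFA9C = 0x0FBEF
One's-complement sum = 0xFBEF.
Checksum = ~0xFBEF & 0xFFFF = 0x0410.

0410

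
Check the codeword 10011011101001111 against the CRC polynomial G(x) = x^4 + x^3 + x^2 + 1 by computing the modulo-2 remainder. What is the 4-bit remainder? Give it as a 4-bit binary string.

0010

Modulo-2 division of 10011011101001111 by 11101:
  pos 0: 10011 XOR 11101 = 01110
  pos 1: 11100 XOR 11101 = 00001
  pos 5: 11110 XOR 11101 = 00011
  pos 8: 11100 XOR 11101 = 00001
  pos 12: 11111 XOR 11101 = 00010
Remainder = 0010 (nonzero — an error is detected).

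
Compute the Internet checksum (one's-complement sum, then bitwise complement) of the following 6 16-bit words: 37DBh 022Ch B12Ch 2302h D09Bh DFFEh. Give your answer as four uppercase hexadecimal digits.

One's-complement addition (fold any carry out of bit 15 back into bit 0):
  0x37DB + 0x022C = 0x03A07
  0x3A07 + 0xB12C = 0x0EB33
  0xEB33 + 0x2302 = 0x10E35 → wrap carry → 0x0E36
  0x0E36 + 0xD09B = 0x0DED1
  0xDED1 + 0xDFFE = 0x1BECF → wrap carry → 0xBED0
One's-complement sum = 0xBED0.
Checksum = ~0xBED0 & 0xFFFF = 0x412F.

412F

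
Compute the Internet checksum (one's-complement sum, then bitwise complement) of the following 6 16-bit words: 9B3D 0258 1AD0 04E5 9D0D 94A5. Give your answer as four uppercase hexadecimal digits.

1102

One's-complement addition (fold any carry out of bit 15 back into bit 0):
  0x9B3D + 0x0258 = 0x09D95
  0x9D95 + 0x1AD0 = 0x0B865
  0xB865 + 0x04E5 = 0x0BD4A
  0xBD4A + 0x9D0D = 0x15A57 → wrap carry → 0x5A58
  0x5A58 + 0x94A5 = 0x0EEFD
One's-complement sum = 0xEEFD.
Checksum = ~0xEEFD & 0xFFFF = 0x1102.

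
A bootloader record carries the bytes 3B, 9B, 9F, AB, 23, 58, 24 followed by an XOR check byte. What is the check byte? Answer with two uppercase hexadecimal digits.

CB

XOR the bytes together:
  start with 0x3B
  0x3B ⊕ 0x9B = 0xA0
  0xA0 ⊕ 0x9F = 0x3F
  0x3F ⊕ 0xAB = 0x94
  0x94 ⊕ 0x23 = 0xB7
  0xB7 ⊕ 0x58 = 0xEF
  0xEF ⊕ 0x24 = 0xCB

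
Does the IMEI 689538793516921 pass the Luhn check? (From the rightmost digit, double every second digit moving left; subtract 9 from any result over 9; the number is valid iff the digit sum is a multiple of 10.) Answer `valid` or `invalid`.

From the right, keep odd positions and double even positions (subtract 9 from any doubled value over 9):
  doubled (positions 2,4,...): 4 3 1 9 7 1 7 → sum 32
  kept (positions 1,3,...): 1 9 1 3 7 3 9 6 → sum 39
Total = 71.
71 mod 10 = 1, so the number is invalid.

invalid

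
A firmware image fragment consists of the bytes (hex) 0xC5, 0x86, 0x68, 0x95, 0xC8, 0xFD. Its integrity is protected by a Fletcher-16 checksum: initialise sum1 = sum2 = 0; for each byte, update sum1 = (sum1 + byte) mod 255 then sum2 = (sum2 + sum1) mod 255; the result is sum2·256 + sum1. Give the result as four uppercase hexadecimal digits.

3511

Running sums (mod 255):
  after byte 0 (0xC5): sum1=197, sum2=197
  after byte 1 (0x86): sum1=76, sum2=18
  after byte 2 (0x68): sum1=180, sum2=198
  after byte 3 (0x95): sum1=74, sum2=17
  after byte 4 (0xC8): sum1=19, sum2=36
  after byte 5 (0xFD): sum1=17, sum2=53
Checksum = sum2·256 + sum1 = 53·256 + 17 = 13585 = 0x3511.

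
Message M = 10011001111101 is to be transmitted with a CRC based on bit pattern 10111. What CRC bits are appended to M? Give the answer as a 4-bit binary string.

0001

Append 4 zeros: 100110011111010000. Divide by 10111 (XOR where the leading bit is 1):
  pos 0: 10011 XOR 10111 = 00100
  pos 2: 10000 XOR 10111 = 00111
  pos 4: 11111 XOR 10111 = 01000
  pos 5: 10001 XOR 10111 = 00110
  pos 7: 11011 XOR 10111 = 01100
  pos 8: 11000 XOR 10111 = 01111
  pos 9: 11111 XOR 10111 = 01000
  pos 10: 10000 XOR 10111 = 00111
  pos 12: 11100 XOR 10111 = 01011
  pos 13: 10110 XOR 10111 = 00001
Remainder (last 4 bits) = 0001. This is the CRC / FCS.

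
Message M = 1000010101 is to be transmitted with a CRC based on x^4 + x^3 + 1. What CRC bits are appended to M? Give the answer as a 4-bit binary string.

Append 4 zeros: 10000101010000. Divide by 11001 (XOR where the leading bit is 1):
  pos 0: 10000 XOR 11001 = 01001
  pos 1: 10011 XOR 11001 = 01010
  pos 2: 10100 XOR 11001 = 01101
  pos 3: 11011 XOR 11001 = 00010
  pos 6: 10010 XOR 11001 = 01011
  pos 7: 10110 XOR 11001 = 01111
  pos 8: 11110 XOR 11001 = 00111
Remainder (last 4 bits) = 1110. This is the CRC / FCS.

1110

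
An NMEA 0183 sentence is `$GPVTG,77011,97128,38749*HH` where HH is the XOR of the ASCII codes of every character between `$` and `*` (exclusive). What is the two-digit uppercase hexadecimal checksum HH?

4A

XOR the ASCII codes of the payload characters:
  'G' = 0x47 → acc = 0x47
  'P' = 0x50 → acc = 0x17
  'V' = 0x56 → acc = 0x41
  'T' = 0x54 → acc = 0x15
  'G' = 0x47 → acc = 0x52
  ',' = 0x2C → acc = 0x7E
  '7' = 0x37 → acc = 0x49
  '7' = 0x37 → acc = 0x7E
  '0' = 0x30 → acc = 0x4E
  '1' = 0x31 → acc = 0x7F
  '1' = 0x31 → acc = 0x4E
  ',' = 0x2C → acc = 0x62
  '9' = 0x39 → acc = 0x5B
  '7' = 0x37 → acc = 0x6C
  '1' = 0x31 → acc = 0x5D
  '2' = 0x32 → acc = 0x6F
  '8' = 0x38 → acc = 0x57
  ',' = 0x2C → acc = 0x7B
  '3' = 0x33 → acc = 0x48
  '8' = 0x38 → acc = 0x70
  '7' = 0x37 → acc = 0x47
  '4' = 0x34 → acc = 0x73
  '9' = 0x39 → acc = 0x4A
Checksum = 0x4A.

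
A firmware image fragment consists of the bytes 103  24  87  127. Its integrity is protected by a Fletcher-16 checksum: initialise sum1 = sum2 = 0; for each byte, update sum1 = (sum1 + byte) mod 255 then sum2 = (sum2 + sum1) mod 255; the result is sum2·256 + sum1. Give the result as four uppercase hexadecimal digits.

Running sums (mod 255):
  after byte 0 (103): sum1=103, sum2=103
  after byte 1 (24): sum1=127, sum2=230
  after byte 2 (87): sum1=214, sum2=189
  after byte 3 (127): sum1=86, sum2=20
Checksum = sum2·256 + sum1 = 20·256 + 86 = 5206 = 0x1456.

1456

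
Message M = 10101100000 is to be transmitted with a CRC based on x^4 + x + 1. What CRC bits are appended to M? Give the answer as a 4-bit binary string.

1011

Append 4 zeros: 101011000000000. Divide by 10011 (XOR where the leading bit is 1):
  pos 0: 10101 XOR 10011 = 00110
  pos 2: 11010 XOR 10011 = 01001
  pos 3: 10010 XOR 10011 = 00001
  pos 7: 10000 XOR 10011 = 00011
  pos 10: 11000 XOR 10011 = 01011
Remainder (last 4 bits) = 1011. This is the CRC / FCS.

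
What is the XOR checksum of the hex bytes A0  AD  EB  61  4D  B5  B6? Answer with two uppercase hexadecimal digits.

C9

XOR the bytes together:
  start with 0xA0
  0xA0 ⊕ 0xAD = 0x0D
  0x0D ⊕ 0xEB = 0xE6
  0xE6 ⊕ 0x61 = 0x87
  0x87 ⊕ 0x4D = 0xCA
  0xCA ⊕ 0xB5 = 0x7F
  0x7F ⊕ 0xB6 = 0xC9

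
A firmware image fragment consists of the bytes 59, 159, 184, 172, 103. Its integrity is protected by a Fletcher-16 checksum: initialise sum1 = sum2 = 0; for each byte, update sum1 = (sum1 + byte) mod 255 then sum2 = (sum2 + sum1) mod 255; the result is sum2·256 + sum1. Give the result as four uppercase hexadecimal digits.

Running sums (mod 255):
  after byte 0 (59): sum1=59, sum2=59
  after byte 1 (159): sum1=218, sum2=22
  after byte 2 (184): sum1=147, sum2=169
  after byte 3 (172): sum1=64, sum2=233
  after byte 4 (103): sum1=167, sum2=145
Checksum = sum2·256 + sum1 = 145·256 + 167 = 37287 = 0x91A7.

91A7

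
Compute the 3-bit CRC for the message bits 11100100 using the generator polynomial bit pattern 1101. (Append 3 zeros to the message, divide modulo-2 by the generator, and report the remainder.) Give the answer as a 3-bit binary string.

Append 3 zeros: 11100100000. Divide by 1101 (XOR where the leading bit is 1):
  pos 0: 1110 XOR 1101 = 0011
  pos 2: 1101 XOR 1101 = 0000
Remainder (last 3 bits) = 000. This is the CRC / FCS.

000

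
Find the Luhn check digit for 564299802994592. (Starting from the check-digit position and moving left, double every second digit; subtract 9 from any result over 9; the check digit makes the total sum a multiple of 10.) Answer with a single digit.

Partial digits right→left: 2 9 5 4 9 9 2 0 8 9 9 2 4 6 5
Double every second digit counting from the check-digit position (so the 1st, 3rd, 5th, ... of the partial from the right).
  doubled (with −9 where >9): 4 1 9 4 7 9 8 1 → sum 43
  kept as-is: 9 4 9 0 9 2 6 → sum 39
Total = 43 + 39 = 82.
Check digit = (10 − (82 mod 10)) mod 10 = 8.

8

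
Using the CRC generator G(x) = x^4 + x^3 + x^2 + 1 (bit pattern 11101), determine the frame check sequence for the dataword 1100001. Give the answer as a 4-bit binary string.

Append 4 zeros: 11000010000. Divide by 11101 (XOR where the leading bit is 1):
  pos 0: 11000 XOR 11101 = 00101
  pos 2: 10101 XOR 11101 = 01000
  pos 3: 10000 XOR 11101 = 01101
  pos 4: 11010 XOR 11101 = 00111
  pos 6: 11100 XOR 11101 = 00001
Remainder (last 4 bits) = 0001. This is the CRC / FCS.

0001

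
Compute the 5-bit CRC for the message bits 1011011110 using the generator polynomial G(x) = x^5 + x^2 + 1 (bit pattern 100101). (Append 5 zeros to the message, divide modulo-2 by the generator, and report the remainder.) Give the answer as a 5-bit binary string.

11101

Append 5 zeros: 101101111000000. Divide by 100101 (XOR where the leading bit is 1):
  pos 0: 101101 XOR 100101 = 001000
  pos 2: 100011 XOR 100101 = 000110
  pos 5: 110100 XOR 100101 = 010001
  pos 6: 100010 XOR 100101 = 000111
  pos 9: 111000 XOR 100101 = 011101
Remainder (last 5 bits) = 11101. This is the CRC / FCS.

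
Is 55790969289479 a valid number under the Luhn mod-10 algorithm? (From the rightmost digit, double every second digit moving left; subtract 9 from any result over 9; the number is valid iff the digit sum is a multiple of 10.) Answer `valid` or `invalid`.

valid

From the right, keep odd positions and double even positions (subtract 9 from any doubled value over 9):
  doubled (positions 2,4,...): 5 9 4 3 0 5 1 → sum 27
  kept (positions 1,3,...): 9 4 8 9 9 9 5 → sum 53
Total = 80.
80 mod 10 = 0, so the number is valid.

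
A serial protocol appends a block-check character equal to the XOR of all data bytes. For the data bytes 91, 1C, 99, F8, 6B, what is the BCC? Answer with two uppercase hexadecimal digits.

87

XOR the bytes together:
  start with 0x91
  0x91 ⊕ 0x1C = 0x8D
  0x8D ⊕ 0x99 = 0x14
  0x14 ⊕ 0xF8 = 0xEC
  0xEC ⊕ 0x6B = 0x87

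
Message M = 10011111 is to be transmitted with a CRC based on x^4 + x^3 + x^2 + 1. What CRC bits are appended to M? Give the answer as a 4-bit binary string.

1010

Append 4 zeros: 100111110000. Divide by 11101 (XOR where the leading bit is 1):
  pos 0: 10011 XOR 11101 = 01110
  pos 1: 11101 XOR 11101 = 00000
  pos 6: 11000 XOR 11101 = 00101
Remainder (last 4 bits) = 1010. This is the CRC / FCS.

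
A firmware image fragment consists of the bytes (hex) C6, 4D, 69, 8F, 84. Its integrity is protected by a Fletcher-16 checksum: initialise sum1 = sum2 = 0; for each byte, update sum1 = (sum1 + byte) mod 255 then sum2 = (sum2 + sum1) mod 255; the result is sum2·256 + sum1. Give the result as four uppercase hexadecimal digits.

F691

Running sums (mod 255):
  after byte 0 (C6): sum1=198, sum2=198
  after byte 1 (4D): sum1=20, sum2=218
  after byte 2 (69): sum1=125, sum2=88
  after byte 3 (8F): sum1=13, sum2=101
  after byte 4 (84): sum1=145, sum2=246
Checksum = sum2·256 + sum1 = 246·256 + 145 = 63121 = 0xF691.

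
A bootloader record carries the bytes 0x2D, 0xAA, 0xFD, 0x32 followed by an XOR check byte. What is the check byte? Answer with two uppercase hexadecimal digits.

XOR the bytes together:
  start with 0x2D
  0x2D ⊕ 0xAA = 0x87
  0x87 ⊕ 0xFD = 0x7A
  0x7A ⊕ 0x32 = 0x48

48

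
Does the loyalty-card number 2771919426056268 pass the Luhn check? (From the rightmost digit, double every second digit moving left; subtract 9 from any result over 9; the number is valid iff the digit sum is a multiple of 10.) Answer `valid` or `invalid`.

invalid

From the right, keep odd positions and double even positions (subtract 9 from any doubled value over 9):
  doubled (positions 2,4,...): 3 3 0 4 9 9 5 4 → sum 37
  kept (positions 1,3,...): 8 2 5 6 4 1 1 7 → sum 34
Total = 71.
71 mod 10 = 1, so the number is invalid.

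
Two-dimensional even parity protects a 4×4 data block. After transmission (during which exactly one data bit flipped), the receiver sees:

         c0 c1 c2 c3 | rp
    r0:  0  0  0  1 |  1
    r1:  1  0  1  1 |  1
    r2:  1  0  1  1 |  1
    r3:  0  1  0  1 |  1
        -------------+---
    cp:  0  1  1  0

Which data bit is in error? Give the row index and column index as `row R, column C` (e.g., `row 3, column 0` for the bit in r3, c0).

row 3, column 2

Recompute each row's even parity and compare to rp:
  r0: data parity 1, sent rp 1 → ok
  r1: data parity 1, sent rp 1 → ok
  r2: data parity 1, sent rp 1 → ok
  r3: data parity 0, sent rp 1 → mismatch
Recompute each column's even parity and compare to cp:
  c0: data parity 0, sent cp 0 → ok
  c1: data parity 1, sent cp 1 → ok
  c2: data parity 0, sent cp 1 → mismatch
  c3: data parity 0, sent cp 0 → ok
Exactly one row (r3) and one column (c2) fail → the flipped bit is at their intersection.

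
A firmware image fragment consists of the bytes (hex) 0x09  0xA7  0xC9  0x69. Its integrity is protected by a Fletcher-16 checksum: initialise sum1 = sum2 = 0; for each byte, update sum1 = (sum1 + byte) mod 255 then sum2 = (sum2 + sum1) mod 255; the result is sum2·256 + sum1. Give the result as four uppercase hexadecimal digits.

Running sums (mod 255):
  after byte 0 (0x09): sum1=9, sum2=9
  after byte 1 (0xA7): sum1=176, sum2=185
  after byte 2 (0xC9): sum1=122, sum2=52
  after byte 3 (0x69): sum1=227, sum2=24
Checksum = sum2·256 + sum1 = 24·256 + 227 = 6371 = 0x18E3.

18E3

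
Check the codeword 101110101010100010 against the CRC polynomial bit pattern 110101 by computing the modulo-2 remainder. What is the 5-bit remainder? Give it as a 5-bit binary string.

Modulo-2 division of 101110101010100010 by 110101:
  pos 0: 101110 XOR 110101 = 011011
  pos 1: 110111 XOR 110101 = 000010
  pos 5: 100101 XOR 110101 = 010000
  pos 6: 100000 XOR 110101 = 010101
  pos 7: 101011 XOR 110101 = 011110
  pos 8: 111100 XOR 110101 = 001001
  pos 10: 100100 XOR 110101 = 010001
  pos 11: 100011 XOR 110101 = 010110
  pos 12: 101100 XOR 110101 = 011001
Remainder = 11001 (nonzero — an error is detected).

11001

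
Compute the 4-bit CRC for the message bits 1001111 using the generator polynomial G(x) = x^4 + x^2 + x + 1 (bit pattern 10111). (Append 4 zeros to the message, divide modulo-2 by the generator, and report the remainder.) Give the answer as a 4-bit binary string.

1011

Append 4 zeros: 10011110000. Divide by 10111 (XOR where the leading bit is 1):
  pos 0: 10011 XOR 10111 = 00100
  pos 2: 10011 XOR 10111 = 00100
  pos 4: 10000 XOR 10111 = 00111
  pos 6: 11100 XOR 10111 = 01011
Remainder (last 4 bits) = 1011. This is the CRC / FCS.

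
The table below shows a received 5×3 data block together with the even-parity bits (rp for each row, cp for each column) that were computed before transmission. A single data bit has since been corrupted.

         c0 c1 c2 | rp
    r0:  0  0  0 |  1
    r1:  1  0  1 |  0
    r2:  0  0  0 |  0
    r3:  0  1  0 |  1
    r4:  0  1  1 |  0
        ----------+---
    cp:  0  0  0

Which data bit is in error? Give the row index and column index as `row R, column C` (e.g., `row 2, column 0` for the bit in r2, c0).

row 0, column 0

Recompute each row's even parity and compare to rp:
  r0: data parity 0, sent rp 1 → mismatch
  r1: data parity 0, sent rp 0 → ok
  r2: data parity 0, sent rp 0 → ok
  r3: data parity 1, sent rp 1 → ok
  r4: data parity 0, sent rp 0 → ok
Recompute each column's even parity and compare to cp:
  c0: data parity 1, sent cp 0 → mismatch
  c1: data parity 0, sent cp 0 → ok
  c2: data parity 0, sent cp 0 → ok
Exactly one row (r0) and one column (c0) fail → the flipped bit is at their intersection.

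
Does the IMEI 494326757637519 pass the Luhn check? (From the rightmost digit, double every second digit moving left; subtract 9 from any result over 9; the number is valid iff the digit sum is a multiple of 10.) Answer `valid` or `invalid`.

From the right, keep odd positions and double even positions (subtract 9 from any doubled value over 9):
  doubled (positions 2,4,...): 2 5 3 1 3 6 9 → sum 29
  kept (positions 1,3,...): 9 5 3 7 7 2 4 4 → sum 41
Total = 70.
70 mod 10 = 0, so the number is valid.

valid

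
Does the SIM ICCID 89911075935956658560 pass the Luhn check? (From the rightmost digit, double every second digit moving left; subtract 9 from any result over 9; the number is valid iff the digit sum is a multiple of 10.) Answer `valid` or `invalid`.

valid

From the right, keep odd positions and double even positions (subtract 9 from any doubled value over 9):
  doubled (positions 2,4,...): 3 7 3 1 1 9 5 2 9 7 → sum 47
  kept (positions 1,3,...): 0 5 5 6 9 3 5 0 1 9 → sum 43
Total = 90.
90 mod 10 = 0, so the number is valid.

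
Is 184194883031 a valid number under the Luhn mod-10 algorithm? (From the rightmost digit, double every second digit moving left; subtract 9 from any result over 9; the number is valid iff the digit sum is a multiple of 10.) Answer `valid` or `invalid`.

valid

From the right, keep odd positions and double even positions (subtract 9 from any doubled value over 9):
  doubled (positions 2,4,...): 6 6 7 9 8 2 → sum 38
  kept (positions 1,3,...): 1 0 8 4 1 8 → sum 22
Total = 60.
60 mod 10 = 0, so the number is valid.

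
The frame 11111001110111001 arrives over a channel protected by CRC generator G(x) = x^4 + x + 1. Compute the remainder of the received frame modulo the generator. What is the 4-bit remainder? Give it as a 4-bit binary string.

0000

Modulo-2 division of 11111001110111001 by 10011:
  pos 0: 11111 XOR 10011 = 01100
  pos 1: 11000 XOR 10011 = 01011
  pos 2: 10110 XOR 10011 = 00101
  pos 4: 10111 XOR 10011 = 00100
  pos 6: 10010 XOR 10011 = 00001
  pos 10: 11110 XOR 10011 = 01101
  pos 11: 11010 XOR 10011 = 01001
  pos 12: 10011 XOR 10011 = 00000
Remainder = 0000 (zero — the frame passes the CRC check).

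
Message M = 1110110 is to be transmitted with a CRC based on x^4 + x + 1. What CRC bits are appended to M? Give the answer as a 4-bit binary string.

Append 4 zeros: 11101100000. Divide by 10011 (XOR where the leading bit is 1):
  pos 0: 11101 XOR 10011 = 01110
  pos 1: 11101 XOR 10011 = 01110
  pos 2: 11100 XOR 10011 = 01111
  pos 3: 11110 XOR 10011 = 01101
  pos 4: 11010 XOR 10011 = 01001
  pos 5: 10010 XOR 10011 = 00001
Remainder (last 4 bits) = 0010. This is the CRC / FCS.

0010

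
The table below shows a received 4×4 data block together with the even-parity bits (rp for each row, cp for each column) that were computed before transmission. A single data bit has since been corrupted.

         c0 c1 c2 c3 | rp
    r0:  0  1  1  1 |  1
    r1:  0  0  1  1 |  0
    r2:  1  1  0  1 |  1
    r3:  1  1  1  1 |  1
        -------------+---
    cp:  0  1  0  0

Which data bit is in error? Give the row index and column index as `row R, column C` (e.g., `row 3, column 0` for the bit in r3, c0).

Recompute each row's even parity and compare to rp:
  r0: data parity 1, sent rp 1 → ok
  r1: data parity 0, sent rp 0 → ok
  r2: data parity 1, sent rp 1 → ok
  r3: data parity 0, sent rp 1 → mismatch
Recompute each column's even parity and compare to cp:
  c0: data parity 0, sent cp 0 → ok
  c1: data parity 1, sent cp 1 → ok
  c2: data parity 1, sent cp 0 → mismatch
  c3: data parity 0, sent cp 0 → ok
Exactly one row (r3) and one column (c2) fail → the flipped bit is at their intersection.

row 3, column 2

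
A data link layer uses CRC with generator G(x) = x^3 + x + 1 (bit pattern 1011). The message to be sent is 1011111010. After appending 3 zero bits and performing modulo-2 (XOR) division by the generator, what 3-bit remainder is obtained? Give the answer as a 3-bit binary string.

Append 3 zeros: 1011111010000. Divide by 1011 (XOR where the leading bit is 1):
  pos 0: 1011 XOR 1011 = 0000
  pos 4: 1110 XOR 1011 = 0101
  pos 5: 1011 XOR 1011 = 0000
Remainder (last 3 bits) = 000. This is the CRC / FCS.

000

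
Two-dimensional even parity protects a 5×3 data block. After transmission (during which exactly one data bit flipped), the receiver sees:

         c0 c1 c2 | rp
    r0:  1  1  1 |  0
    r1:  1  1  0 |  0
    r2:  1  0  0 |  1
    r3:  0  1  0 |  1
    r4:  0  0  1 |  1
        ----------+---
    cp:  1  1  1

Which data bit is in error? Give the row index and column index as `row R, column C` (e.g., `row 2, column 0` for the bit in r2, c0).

row 0, column 2

Recompute each row's even parity and compare to rp:
  r0: data parity 1, sent rp 0 → mismatch
  r1: data parity 0, sent rp 0 → ok
  r2: data parity 1, sent rp 1 → ok
  r3: data parity 1, sent rp 1 → ok
  r4: data parity 1, sent rp 1 → ok
Recompute each column's even parity and compare to cp:
  c0: data parity 1, sent cp 1 → ok
  c1: data parity 1, sent cp 1 → ok
  c2: data parity 0, sent cp 1 → mismatch
Exactly one row (r0) and one column (c2) fail → the flipped bit is at their intersection.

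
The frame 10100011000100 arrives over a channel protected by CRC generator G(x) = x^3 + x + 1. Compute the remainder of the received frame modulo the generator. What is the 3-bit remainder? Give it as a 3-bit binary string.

Modulo-2 division of 10100011000100 by 1011:
  pos 0: 1010 XOR 1011 = 0001
  pos 3: 1001 XOR 1011 = 0010
  pos 5: 1010 XOR 1011 = 0001
  pos 8: 1001 XOR 1011 = 0010
  pos 10: 1000 XOR 1011 = 0011
Remainder = 011 (nonzero — an error is detected).

011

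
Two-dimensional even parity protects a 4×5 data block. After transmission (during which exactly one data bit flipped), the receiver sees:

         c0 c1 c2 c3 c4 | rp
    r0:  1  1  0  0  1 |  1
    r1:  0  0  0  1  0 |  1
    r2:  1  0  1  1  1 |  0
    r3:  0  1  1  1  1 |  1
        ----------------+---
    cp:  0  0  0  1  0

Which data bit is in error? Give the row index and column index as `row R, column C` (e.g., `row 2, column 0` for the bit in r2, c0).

Recompute each row's even parity and compare to rp:
  r0: data parity 1, sent rp 1 → ok
  r1: data parity 1, sent rp 1 → ok
  r2: data parity 0, sent rp 0 → ok
  r3: data parity 0, sent rp 1 → mismatch
Recompute each column's even parity and compare to cp:
  c0: data parity 0, sent cp 0 → ok
  c1: data parity 0, sent cp 0 → ok
  c2: data parity 0, sent cp 0 → ok
  c3: data parity 1, sent cp 1 → ok
  c4: data parity 1, sent cp 0 → mismatch
Exactly one row (r3) and one column (c4) fail → the flipped bit is at their intersection.

row 3, column 4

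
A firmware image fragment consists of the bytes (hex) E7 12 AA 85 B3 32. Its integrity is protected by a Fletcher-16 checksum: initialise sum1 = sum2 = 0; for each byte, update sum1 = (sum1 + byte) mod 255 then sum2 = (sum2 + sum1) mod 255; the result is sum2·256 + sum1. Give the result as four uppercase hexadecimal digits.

Running sums (mod 255):
  after byte 0 (E7): sum1=231, sum2=231
  after byte 1 (12): sum1=249, sum2=225
  after byte 2 (AA): sum1=164, sum2=134
  after byte 3 (85): sum1=42, sum2=176
  after byte 4 (B3): sum1=221, sum2=142
  after byte 5 (32): sum1=16, sum2=158
Checksum = sum2·256 + sum1 = 158·256 + 16 = 40464 = 0x9E10.

9E10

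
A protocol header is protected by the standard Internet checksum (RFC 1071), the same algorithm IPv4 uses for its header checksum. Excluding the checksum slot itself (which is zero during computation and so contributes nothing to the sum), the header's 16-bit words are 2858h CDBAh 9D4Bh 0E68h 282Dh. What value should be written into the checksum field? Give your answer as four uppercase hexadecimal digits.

One's-complement addition (fold any carry out of bit 15 back into bit 0):
  0x2858 + 0xCDBA = 0x0F612
  0xF612 + 0x9D4B = 0x1935D → wrap carry → 0x935E
  0x935E + 0x0E68 = 0x0A1C6
  0xA1C6 + 0x282D = 0x0C9F3
One's-complement sum = 0xC9F3.
Checksum = ~0xC9F3 & 0xFFFF = 0x360C.

360C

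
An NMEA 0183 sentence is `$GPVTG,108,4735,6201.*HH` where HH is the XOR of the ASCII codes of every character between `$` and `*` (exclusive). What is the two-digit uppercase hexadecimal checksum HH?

XOR the ASCII codes of the payload characters:
  'G' = 0x47 → acc = 0x47
  'P' = 0x50 → acc = 0x17
  'V' = 0x56 → acc = 0x41
  'T' = 0x54 → acc = 0x15
  'G' = 0x47 → acc = 0x52
  ',' = 0x2C → acc = 0x7E
  '1' = 0x31 → acc = 0x4F
  '0' = 0x30 → acc = 0x7F
  '8' = 0x38 → acc = 0x47
  ',' = 0x2C → acc = 0x6B
  '4' = 0x34 → acc = 0x5F
  '7' = 0x37 → acc = 0x68
  '3' = 0x33 → acc = 0x5B
  '5' = 0x35 → acc = 0x6E
  ',' = 0x2C → acc = 0x42
  '6' = 0x36 → acc = 0x74
  '2' = 0x32 → acc = 0x46
  '0' = 0x30 → acc = 0x76
  '1' = 0x31 → acc = 0x47
  '.' = 0x2E → acc = 0x69
Checksum = 0x69.

69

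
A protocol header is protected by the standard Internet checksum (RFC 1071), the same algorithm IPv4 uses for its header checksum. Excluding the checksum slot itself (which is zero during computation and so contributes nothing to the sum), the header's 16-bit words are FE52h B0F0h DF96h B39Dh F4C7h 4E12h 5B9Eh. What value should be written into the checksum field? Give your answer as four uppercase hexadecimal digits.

1F0F

One's-complement addition (fold any carry out of bit 15 back into bit 0):
  0xFE52 + 0xB0F0 = 0x1AF42 → wrap carry → 0xAF43
  0xAF43 + 0xDF96 = 0x18ED9 → wrap carry → 0x8EDA
  0x8EDA + 0xB39D = 0x14277 → wrap carry → 0x4278
  0x4278 + 0xF4C7 = 0x1373F → wrap carry → 0x3740
  0x3740 + 0x4E12 = 0x08552
  0x8552 + 0x5B9E = 0x0E0F0
One's-complement sum = 0xE0F0.
Checksum = ~0xE0F0 & 0xFFFF = 0x1F0F.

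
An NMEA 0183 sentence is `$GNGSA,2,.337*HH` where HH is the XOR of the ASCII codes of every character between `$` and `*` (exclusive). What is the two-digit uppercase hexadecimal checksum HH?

77

XOR the ASCII codes of the payload characters:
  'G' = 0x47 → acc = 0x47
  'N' = 0x4E → acc = 0x09
  'G' = 0x47 → acc = 0x4E
  'S' = 0x53 → acc = 0x1D
  'A' = 0x41 → acc = 0x5C
  ',' = 0x2C → acc = 0x70
  '2' = 0x32 → acc = 0x42
  ',' = 0x2C → acc = 0x6E
  '.' = 0x2E → acc = 0x40
  '3' = 0x33 → acc = 0x73
  '3' = 0x33 → acc = 0x40
  '7' = 0x37 → acc = 0x77
Checksum = 0x77.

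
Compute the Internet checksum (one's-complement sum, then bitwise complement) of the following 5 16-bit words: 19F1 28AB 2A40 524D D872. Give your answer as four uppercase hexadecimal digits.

One's-complement addition (fold any carry out of bit 15 back into bit 0):
  0x19F1 + 0x28AB = 0x0429C
  0x429C + 0x2A40 = 0x06CDC
  0x6CDC + 0x524D = 0x0BF29
  0xBF29 + 0xD872 = 0x1979B → wrap carry → 0x979C
One's-complement sum = 0x979C.
Checksum = ~0x979C & 0xFFFF = 0x6863.

6863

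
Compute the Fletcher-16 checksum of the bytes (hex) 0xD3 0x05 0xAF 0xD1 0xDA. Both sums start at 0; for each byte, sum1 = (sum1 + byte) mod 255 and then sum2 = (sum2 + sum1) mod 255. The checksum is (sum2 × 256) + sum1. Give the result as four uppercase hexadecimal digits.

C435

Running sums (mod 255):
  after byte 0 (0xD3): sum1=211, sum2=211
  after byte 1 (0x05): sum1=216, sum2=172
  after byte 2 (0xAF): sum1=136, sum2=53
  after byte 3 (0xD1): sum1=90, sum2=143
  after byte 4 (0xDA): sum1=53, sum2=196
Checksum = sum2·256 + sum1 = 196·256 + 53 = 50229 = 0xC435.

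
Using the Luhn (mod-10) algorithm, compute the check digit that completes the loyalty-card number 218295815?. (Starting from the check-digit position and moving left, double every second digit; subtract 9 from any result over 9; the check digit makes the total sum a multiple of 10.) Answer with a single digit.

Partial digits right→left: 5 1 8 5 9 2 8 1 2
Double every second digit counting from the check-digit position (so the 1st, 3rd, 5th, ... of the partial from the right).
  doubled (with −9 where >9): 1 7 9 7 4 → sum 28
  kept as-is: 1 5 2 1 → sum 9
Total = 28 + 9 = 37.
Check digit = (10 − (37 mod 10)) mod 10 = 3.

3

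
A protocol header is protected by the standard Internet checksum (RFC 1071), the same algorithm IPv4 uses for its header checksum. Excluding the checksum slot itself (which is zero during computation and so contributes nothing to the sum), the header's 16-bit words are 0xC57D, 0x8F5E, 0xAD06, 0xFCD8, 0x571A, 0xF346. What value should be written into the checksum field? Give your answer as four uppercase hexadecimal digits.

One's-complement addition (fold any carry out of bit 15 back into bit 0):
  0xC57D + 0x8F5E = 0x154DB → wrap carry → 0x54DC
  0x54DC + 0xAD06 = 0x101E2 → wrap carry → 0x01E3
  0x01E3 + 0xFCD8 = 0x0FEBB
  0xFEBB + 0x571A = 0x155D5 → wrap carry → 0x55D6
  0x55D6 + 0xF346 = 0x1491C → wrap carry → 0x491D
One's-complement sum = 0x491D.
Checksum = ~0x491D & 0xFFFF = 0xB6E2.

B6E2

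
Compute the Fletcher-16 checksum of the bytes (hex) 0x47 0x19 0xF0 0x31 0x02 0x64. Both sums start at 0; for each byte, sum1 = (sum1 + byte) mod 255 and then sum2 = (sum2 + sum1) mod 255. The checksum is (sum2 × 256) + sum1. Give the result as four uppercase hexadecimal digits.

Running sums (mod 255):
  after byte 0 (0x47): sum1=71, sum2=71
  after byte 1 (0x19): sum1=96, sum2=167
  after byte 2 (0xF0): sum1=81, sum2=248
  after byte 3 (0x31): sum1=130, sum2=123
  after byte 4 (0x02): sum1=132, sum2=0
  after byte 5 (0x64): sum1=232, sum2=232
Checksum = sum2·256 + sum1 = 232·256 + 232 = 59624 = 0xE8E8.

E8E8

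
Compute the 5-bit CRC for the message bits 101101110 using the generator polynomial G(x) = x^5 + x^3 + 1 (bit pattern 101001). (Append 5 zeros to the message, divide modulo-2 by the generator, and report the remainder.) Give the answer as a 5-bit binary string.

01100

Append 5 zeros: 10110111000000. Divide by 101001 (XOR where the leading bit is 1):
  pos 0: 101101 XOR 101001 = 000100
  pos 3: 100110 XOR 101001 = 001111
  pos 5: 111100 XOR 101001 = 010101
  pos 6: 101010 XOR 101001 = 000011
Remainder (last 5 bits) = 01100. This is the CRC / FCS.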